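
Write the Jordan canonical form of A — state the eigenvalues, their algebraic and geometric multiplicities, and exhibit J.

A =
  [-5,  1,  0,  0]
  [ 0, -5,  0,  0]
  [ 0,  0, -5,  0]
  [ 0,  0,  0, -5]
J_2(-5) ⊕ J_1(-5) ⊕ J_1(-5)

The characteristic polynomial is
  det(x·I − A) = x^4 + 20*x^3 + 150*x^2 + 500*x + 625 = (x + 5)^4

Eigenvalues and multiplicities (the geometric multiplicity of λ is n − rank(A − λI), which equals the number of Jordan blocks for λ):
  λ = -5: algebraic multiplicity = 4, geometric multiplicity = 3

Determining the block sizes for each eigenvalue:
  λ = -5: 3 blocks summing to 4 forces exactly one block of size 2 and the rest size 1 → block sizes [2, 1, 1]

Assembling the blocks gives a Jordan form
J =
  [-5,  1,  0,  0]
  [ 0, -5,  0,  0]
  [ 0,  0, -5,  0]
  [ 0,  0,  0, -5]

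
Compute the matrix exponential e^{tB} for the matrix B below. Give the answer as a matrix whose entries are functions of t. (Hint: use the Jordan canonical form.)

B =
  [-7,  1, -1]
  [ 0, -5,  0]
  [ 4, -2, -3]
e^{tB} =
  [-2*t*exp(-5*t) + exp(-5*t), t*exp(-5*t), -t*exp(-5*t)]
  [0, exp(-5*t), 0]
  [4*t*exp(-5*t), -2*t*exp(-5*t), 2*t*exp(-5*t) + exp(-5*t)]

Strategy: write B = P · J · P⁻¹ where J is a Jordan canonical form, so e^{tB} = P · e^{tJ} · P⁻¹, and e^{tJ} can be computed block-by-block.

B has Jordan form
J =
  [-5,  1,  0]
  [ 0, -5,  0]
  [ 0,  0, -5]
(up to reordering of blocks).

Per-block formulas:
  For a 2×2 Jordan block J_2(-5): exp(t · J_2(-5)) = e^(-5t)·(I + t·N), where N is the 2×2 nilpotent shift.
  For a 1×1 block at λ = -5: exp(t · [-5]) = [e^(-5t)].

After assembling e^{tJ} and conjugating by P, we get:

e^{tB} =
  [-2*t*exp(-5*t) + exp(-5*t), t*exp(-5*t), -t*exp(-5*t)]
  [0, exp(-5*t), 0]
  [4*t*exp(-5*t), -2*t*exp(-5*t), 2*t*exp(-5*t) + exp(-5*t)]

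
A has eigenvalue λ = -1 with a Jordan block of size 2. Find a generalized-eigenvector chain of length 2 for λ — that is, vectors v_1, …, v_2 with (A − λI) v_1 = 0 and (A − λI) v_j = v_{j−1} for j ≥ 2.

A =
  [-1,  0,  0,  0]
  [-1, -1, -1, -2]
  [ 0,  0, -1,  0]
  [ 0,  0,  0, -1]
A Jordan chain for λ = -1 of length 2:
v_1 = (0, -1, 0, 0)ᵀ
v_2 = (1, 0, 0, 0)ᵀ

Let N = A − (-1)·I. We want v_2 with N^2 v_2 = 0 but N^1 v_2 ≠ 0; then v_{j-1} := N · v_j for j = 2, …, 2.

Pick v_2 = (1, 0, 0, 0)ᵀ.
Then v_1 = N · v_2 = (0, -1, 0, 0)ᵀ.

Sanity check: (A − (-1)·I) v_1 = (0, 0, 0, 0)ᵀ = 0. ✓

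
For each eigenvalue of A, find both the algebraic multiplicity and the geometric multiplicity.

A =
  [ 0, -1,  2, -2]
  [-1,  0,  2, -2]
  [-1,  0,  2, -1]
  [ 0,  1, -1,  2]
λ = 1: alg = 4, geom = 2

Step 1 — factor the characteristic polynomial to read off the algebraic multiplicities:
  χ_A(x) = (x - 1)^4

Step 2 — compute geometric multiplicities via the rank-nullity identity g(λ) = n − rank(A − λI):
  rank(A − (1)·I) = 2, so dim ker(A − (1)·I) = n − 2 = 2

Summary:
  λ = 1: algebraic multiplicity = 4, geometric multiplicity = 2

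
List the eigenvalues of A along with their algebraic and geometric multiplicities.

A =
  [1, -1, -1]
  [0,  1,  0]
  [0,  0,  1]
λ = 1: alg = 3, geom = 2

Step 1 — factor the characteristic polynomial to read off the algebraic multiplicities:
  χ_A(x) = (x - 1)^3

Step 2 — compute geometric multiplicities via the rank-nullity identity g(λ) = n − rank(A − λI):
  rank(A − (1)·I) = 1, so dim ker(A − (1)·I) = n − 1 = 2

Summary:
  λ = 1: algebraic multiplicity = 3, geometric multiplicity = 2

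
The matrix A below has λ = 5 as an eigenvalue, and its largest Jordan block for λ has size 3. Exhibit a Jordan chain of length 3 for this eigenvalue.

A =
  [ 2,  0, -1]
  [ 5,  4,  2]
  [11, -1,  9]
A Jordan chain for λ = 5 of length 3:
v_1 = (-2, 2, 6)ᵀ
v_2 = (-3, 5, 11)ᵀ
v_3 = (1, 0, 0)ᵀ

Let N = A − (5)·I. We want v_3 with N^3 v_3 = 0 but N^2 v_3 ≠ 0; then v_{j-1} := N · v_j for j = 3, …, 2.

Pick v_3 = (1, 0, 0)ᵀ.
Then v_2 = N · v_3 = (-3, 5, 11)ᵀ.
Then v_1 = N · v_2 = (-2, 2, 6)ᵀ.

Sanity check: (A − (5)·I) v_1 = (0, 0, 0)ᵀ = 0. ✓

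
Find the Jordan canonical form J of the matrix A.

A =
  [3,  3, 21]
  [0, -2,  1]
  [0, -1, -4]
J_2(-3) ⊕ J_1(3)

The characteristic polynomial is
  det(x·I − A) = x^3 + 3*x^2 - 9*x - 27 = (x - 3)*(x + 3)^2

Eigenvalues and multiplicities (the geometric multiplicity of λ is n − rank(A − λI), which equals the number of Jordan blocks for λ):
  λ = -3: algebraic multiplicity = 2, geometric multiplicity = 1
  λ = 3: algebraic multiplicity = 1, geometric multiplicity = 1

Determining the block sizes for each eigenvalue:
  λ = -3: one block (gm = 1), so the single block has size am = 2 → block sizes [2]
  λ = 3: one block (gm = 1), so the single block has size am = 1 → block sizes [1]

Assembling the blocks gives a Jordan form
J =
  [-3,  1, 0]
  [ 0, -3, 0]
  [ 0,  0, 3]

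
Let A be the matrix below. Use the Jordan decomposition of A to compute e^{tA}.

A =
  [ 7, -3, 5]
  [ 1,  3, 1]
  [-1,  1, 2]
e^{tA} =
  [t^2*exp(4*t)/2 + 3*t*exp(4*t) + exp(4*t), -t^2*exp(4*t)/2 - 3*t*exp(4*t), t^2*exp(4*t) + 5*t*exp(4*t)]
  [t^2*exp(4*t)/2 + t*exp(4*t), -t^2*exp(4*t)/2 - t*exp(4*t) + exp(4*t), t^2*exp(4*t) + t*exp(4*t)]
  [-t*exp(4*t), t*exp(4*t), -2*t*exp(4*t) + exp(4*t)]

Strategy: write A = P · J · P⁻¹ where J is a Jordan canonical form, so e^{tA} = P · e^{tJ} · P⁻¹, and e^{tJ} can be computed block-by-block.

A has Jordan form
J =
  [4, 1, 0]
  [0, 4, 1]
  [0, 0, 4]
(up to reordering of blocks).

Per-block formulas:
  For a 3×3 Jordan block J_3(4): exp(t · J_3(4)) = e^(4t)·(I + t·N + (t^2/2)·N^2), where N is the 3×3 nilpotent shift.

After assembling e^{tJ} and conjugating by P, we get:

e^{tA} =
  [t^2*exp(4*t)/2 + 3*t*exp(4*t) + exp(4*t), -t^2*exp(4*t)/2 - 3*t*exp(4*t), t^2*exp(4*t) + 5*t*exp(4*t)]
  [t^2*exp(4*t)/2 + t*exp(4*t), -t^2*exp(4*t)/2 - t*exp(4*t) + exp(4*t), t^2*exp(4*t) + t*exp(4*t)]
  [-t*exp(4*t), t*exp(4*t), -2*t*exp(4*t) + exp(4*t)]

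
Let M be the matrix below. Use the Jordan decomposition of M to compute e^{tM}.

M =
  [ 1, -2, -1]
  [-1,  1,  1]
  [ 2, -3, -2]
e^{tM} =
  [t^2/2 + t + 1, -t^2/2 - 2*t, -t^2/2 - t]
  [-t, t + 1, t]
  [t^2/2 + 2*t, -t^2/2 - 3*t, -t^2/2 - 2*t + 1]

Strategy: write M = P · J · P⁻¹ where J is a Jordan canonical form, so e^{tM} = P · e^{tJ} · P⁻¹, and e^{tJ} can be computed block-by-block.

M has Jordan form
J =
  [0, 1, 0]
  [0, 0, 1]
  [0, 0, 0]
(up to reordering of blocks).

Per-block formulas:
  For a 3×3 Jordan block J_3(0): exp(t · J_3(0)) = e^(0t)·(I + t·N + (t^2/2)·N^2), where N is the 3×3 nilpotent shift.

After assembling e^{tJ} and conjugating by P, we get:

e^{tM} =
  [t^2/2 + t + 1, -t^2/2 - 2*t, -t^2/2 - t]
  [-t, t + 1, t]
  [t^2/2 + 2*t, -t^2/2 - 3*t, -t^2/2 - 2*t + 1]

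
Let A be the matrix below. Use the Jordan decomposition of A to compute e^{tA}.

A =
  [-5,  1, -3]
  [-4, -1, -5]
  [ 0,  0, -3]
e^{tA} =
  [-2*t*exp(-3*t) + exp(-3*t), t*exp(-3*t), t^2*exp(-3*t)/2 - 3*t*exp(-3*t)]
  [-4*t*exp(-3*t), 2*t*exp(-3*t) + exp(-3*t), t^2*exp(-3*t) - 5*t*exp(-3*t)]
  [0, 0, exp(-3*t)]

Strategy: write A = P · J · P⁻¹ where J is a Jordan canonical form, so e^{tA} = P · e^{tJ} · P⁻¹, and e^{tJ} can be computed block-by-block.

A has Jordan form
J =
  [-3,  1,  0]
  [ 0, -3,  1]
  [ 0,  0, -3]
(up to reordering of blocks).

Per-block formulas:
  For a 3×3 Jordan block J_3(-3): exp(t · J_3(-3)) = e^(-3t)·(I + t·N + (t^2/2)·N^2), where N is the 3×3 nilpotent shift.

After assembling e^{tJ} and conjugating by P, we get:

e^{tA} =
  [-2*t*exp(-3*t) + exp(-3*t), t*exp(-3*t), t^2*exp(-3*t)/2 - 3*t*exp(-3*t)]
  [-4*t*exp(-3*t), 2*t*exp(-3*t) + exp(-3*t), t^2*exp(-3*t) - 5*t*exp(-3*t)]
  [0, 0, exp(-3*t)]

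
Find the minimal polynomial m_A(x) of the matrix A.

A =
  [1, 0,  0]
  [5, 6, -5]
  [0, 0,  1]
x^2 - 7*x + 6

The characteristic polynomial is χ_A(x) = (x - 6)*(x - 1)^2, so the eigenvalues are known. The minimal polynomial is
  m_A(x) = Π_λ (x − λ)^{k_λ}
where k_λ is the size of the *largest* Jordan block for λ (equivalently, the smallest k with (A − λI)^k v = 0 for every generalised eigenvector v of λ).

  λ = 1: largest Jordan block has size 1, contributing (x − 1)
  λ = 6: largest Jordan block has size 1, contributing (x − 6)

So m_A(x) = (x - 6)*(x - 1) = x^2 - 7*x + 6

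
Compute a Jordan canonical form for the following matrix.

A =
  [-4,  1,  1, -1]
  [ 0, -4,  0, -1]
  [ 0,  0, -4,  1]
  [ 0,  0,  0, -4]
J_2(-4) ⊕ J_2(-4)

The characteristic polynomial is
  det(x·I − A) = x^4 + 16*x^3 + 96*x^2 + 256*x + 256 = (x + 4)^4

Eigenvalues and multiplicities (the geometric multiplicity of λ is n − rank(A − λI), which equals the number of Jordan blocks for λ):
  λ = -4: algebraic multiplicity = 4, geometric multiplicity = 2

Determining the block sizes for each eigenvalue:
  λ = -4: with am = 4 and gm = 2, the partition is not yet determined (e.g. several partitions of 4 into 2 parts exist). Let N = A − (-4)·I. Computing rank(N^1) = 2, rank(N^2) = 0; the number of blocks of size ≥ j is rank(N^{j−1}) − rank(N^j), giving [2, 2]. So we have 2 block(s) of size 2 → block sizes [2, 2]

Assembling the blocks gives a Jordan form
J =
  [-4,  1,  0,  0]
  [ 0, -4,  0,  0]
  [ 0,  0, -4,  1]
  [ 0,  0,  0, -4]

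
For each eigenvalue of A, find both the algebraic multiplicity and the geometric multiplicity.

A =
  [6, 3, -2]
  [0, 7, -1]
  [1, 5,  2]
λ = 5: alg = 3, geom = 1

Step 1 — factor the characteristic polynomial to read off the algebraic multiplicities:
  χ_A(x) = (x - 5)^3

Step 2 — compute geometric multiplicities via the rank-nullity identity g(λ) = n − rank(A − λI):
  rank(A − (5)·I) = 2, so dim ker(A − (5)·I) = n − 2 = 1

Summary:
  λ = 5: algebraic multiplicity = 3, geometric multiplicity = 1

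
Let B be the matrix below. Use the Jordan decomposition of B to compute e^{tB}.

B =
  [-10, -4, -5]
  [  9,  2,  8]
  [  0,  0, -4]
e^{tB} =
  [-6*t*exp(-4*t) + exp(-4*t), -4*t*exp(-4*t), -t^2*exp(-4*t) - 5*t*exp(-4*t)]
  [9*t*exp(-4*t), 6*t*exp(-4*t) + exp(-4*t), 3*t^2*exp(-4*t)/2 + 8*t*exp(-4*t)]
  [0, 0, exp(-4*t)]

Strategy: write B = P · J · P⁻¹ where J is a Jordan canonical form, so e^{tB} = P · e^{tJ} · P⁻¹, and e^{tJ} can be computed block-by-block.

B has Jordan form
J =
  [-4,  1,  0]
  [ 0, -4,  1]
  [ 0,  0, -4]
(up to reordering of blocks).

Per-block formulas:
  For a 3×3 Jordan block J_3(-4): exp(t · J_3(-4)) = e^(-4t)·(I + t·N + (t^2/2)·N^2), where N is the 3×3 nilpotent shift.

After assembling e^{tJ} and conjugating by P, we get:

e^{tB} =
  [-6*t*exp(-4*t) + exp(-4*t), -4*t*exp(-4*t), -t^2*exp(-4*t) - 5*t*exp(-4*t)]
  [9*t*exp(-4*t), 6*t*exp(-4*t) + exp(-4*t), 3*t^2*exp(-4*t)/2 + 8*t*exp(-4*t)]
  [0, 0, exp(-4*t)]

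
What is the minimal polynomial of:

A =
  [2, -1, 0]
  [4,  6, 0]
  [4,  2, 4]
x^2 - 8*x + 16

The characteristic polynomial is χ_A(x) = (x - 4)^3, so the eigenvalues are known. The minimal polynomial is
  m_A(x) = Π_λ (x − λ)^{k_λ}
where k_λ is the size of the *largest* Jordan block for λ (equivalently, the smallest k with (A − λI)^k v = 0 for every generalised eigenvector v of λ).

  λ = 4: largest Jordan block has size 2, contributing (x − 4)^2

So m_A(x) = (x - 4)^2 = x^2 - 8*x + 16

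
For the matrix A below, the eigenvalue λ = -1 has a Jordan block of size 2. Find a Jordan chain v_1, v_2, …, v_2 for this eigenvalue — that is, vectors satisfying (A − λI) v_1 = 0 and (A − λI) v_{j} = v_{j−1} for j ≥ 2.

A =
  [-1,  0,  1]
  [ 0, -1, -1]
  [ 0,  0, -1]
A Jordan chain for λ = -1 of length 2:
v_1 = (1, -1, 0)ᵀ
v_2 = (0, 0, 1)ᵀ

Let N = A − (-1)·I. We want v_2 with N^2 v_2 = 0 but N^1 v_2 ≠ 0; then v_{j-1} := N · v_j for j = 2, …, 2.

Pick v_2 = (0, 0, 1)ᵀ.
Then v_1 = N · v_2 = (1, -1, 0)ᵀ.

Sanity check: (A − (-1)·I) v_1 = (0, 0, 0)ᵀ = 0. ✓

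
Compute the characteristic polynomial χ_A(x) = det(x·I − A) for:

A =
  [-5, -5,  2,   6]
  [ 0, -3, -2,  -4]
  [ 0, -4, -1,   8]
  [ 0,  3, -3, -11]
x^4 + 20*x^3 + 150*x^2 + 500*x + 625

Expanding det(x·I − A) (e.g. by cofactor expansion or by noting that A is similar to its Jordan form J, which has the same characteristic polynomial as A) gives
  χ_A(x) = x^4 + 20*x^3 + 150*x^2 + 500*x + 625
which factors as (x + 5)^4. The eigenvalues (with algebraic multiplicities) are λ = -5 with multiplicity 4.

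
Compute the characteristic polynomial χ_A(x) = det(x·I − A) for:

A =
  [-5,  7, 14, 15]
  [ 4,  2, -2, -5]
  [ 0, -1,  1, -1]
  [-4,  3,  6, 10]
x^4 - 8*x^3 + 18*x^2 - 27

Expanding det(x·I − A) (e.g. by cofactor expansion or by noting that A is similar to its Jordan form J, which has the same characteristic polynomial as A) gives
  χ_A(x) = x^4 - 8*x^3 + 18*x^2 - 27
which factors as (x - 3)^3*(x + 1). The eigenvalues (with algebraic multiplicities) are λ = -1 with multiplicity 1, λ = 3 with multiplicity 3.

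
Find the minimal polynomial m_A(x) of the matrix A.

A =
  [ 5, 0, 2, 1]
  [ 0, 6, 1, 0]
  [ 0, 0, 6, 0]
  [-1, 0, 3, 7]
x^3 - 18*x^2 + 108*x - 216

The characteristic polynomial is χ_A(x) = (x - 6)^4, so the eigenvalues are known. The minimal polynomial is
  m_A(x) = Π_λ (x − λ)^{k_λ}
where k_λ is the size of the *largest* Jordan block for λ (equivalently, the smallest k with (A − λI)^k v = 0 for every generalised eigenvector v of λ).

  λ = 6: largest Jordan block has size 3, contributing (x − 6)^3

So m_A(x) = (x - 6)^3 = x^3 - 18*x^2 + 108*x - 216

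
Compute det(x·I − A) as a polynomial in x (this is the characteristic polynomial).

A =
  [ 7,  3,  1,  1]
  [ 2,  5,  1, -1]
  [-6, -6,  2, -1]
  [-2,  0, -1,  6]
x^4 - 20*x^3 + 150*x^2 - 500*x + 625

Expanding det(x·I − A) (e.g. by cofactor expansion or by noting that A is similar to its Jordan form J, which has the same characteristic polynomial as A) gives
  χ_A(x) = x^4 - 20*x^3 + 150*x^2 - 500*x + 625
which factors as (x - 5)^4. The eigenvalues (with algebraic multiplicities) are λ = 5 with multiplicity 4.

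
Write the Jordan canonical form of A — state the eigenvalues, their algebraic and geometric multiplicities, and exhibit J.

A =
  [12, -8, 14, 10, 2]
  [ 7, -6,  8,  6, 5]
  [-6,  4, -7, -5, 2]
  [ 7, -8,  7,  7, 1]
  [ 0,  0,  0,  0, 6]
J_3(0) ⊕ J_1(6) ⊕ J_1(6)

The characteristic polynomial is
  det(x·I − A) = x^5 - 12*x^4 + 36*x^3 = x^3*(x - 6)^2

Eigenvalues and multiplicities (the geometric multiplicity of λ is n − rank(A − λI), which equals the number of Jordan blocks for λ):
  λ = 0: algebraic multiplicity = 3, geometric multiplicity = 1
  λ = 6: algebraic multiplicity = 2, geometric multiplicity = 2

Determining the block sizes for each eigenvalue:
  λ = 0: one block (gm = 1), so the single block has size am = 3 → block sizes [3]
  λ = 6: gm = am = 2, so every block has size 1 → block sizes [1, 1]

Assembling the blocks gives a Jordan form
J =
  [0, 1, 0, 0, 0]
  [0, 0, 1, 0, 0]
  [0, 0, 0, 0, 0]
  [0, 0, 0, 6, 0]
  [0, 0, 0, 0, 6]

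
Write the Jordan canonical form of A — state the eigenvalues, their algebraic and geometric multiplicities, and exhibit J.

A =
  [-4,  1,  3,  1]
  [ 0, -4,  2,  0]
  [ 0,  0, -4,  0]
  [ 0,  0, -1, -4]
J_3(-4) ⊕ J_1(-4)

The characteristic polynomial is
  det(x·I − A) = x^4 + 16*x^3 + 96*x^2 + 256*x + 256 = (x + 4)^4

Eigenvalues and multiplicities (the geometric multiplicity of λ is n − rank(A − λI), which equals the number of Jordan blocks for λ):
  λ = -4: algebraic multiplicity = 4, geometric multiplicity = 2

Determining the block sizes for each eigenvalue:
  λ = -4: with am = 4 and gm = 2, the partition is not yet determined (e.g. several partitions of 4 into 2 parts exist). Let N = A − (-4)·I. Computing rank(N^1) = 2, rank(N^2) = 1, rank(N^3) = 0; the number of blocks of size ≥ j is rank(N^{j−1}) − rank(N^j), giving [2, 1, 1]. So we have 1 block(s) of size 3, 1 block(s) of size 1 → block sizes [3, 1]

Assembling the blocks gives a Jordan form
J =
  [-4,  1,  0,  0]
  [ 0, -4,  1,  0]
  [ 0,  0, -4,  0]
  [ 0,  0,  0, -4]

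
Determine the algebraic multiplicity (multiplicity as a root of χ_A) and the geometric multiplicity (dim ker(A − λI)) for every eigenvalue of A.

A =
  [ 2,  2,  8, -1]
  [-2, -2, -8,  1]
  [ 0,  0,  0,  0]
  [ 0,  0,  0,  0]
λ = 0: alg = 4, geom = 3

Step 1 — factor the characteristic polynomial to read off the algebraic multiplicities:
  χ_A(x) = x^4

Step 2 — compute geometric multiplicities via the rank-nullity identity g(λ) = n − rank(A − λI):
  rank(A − (0)·I) = 1, so dim ker(A − (0)·I) = n − 1 = 3

Summary:
  λ = 0: algebraic multiplicity = 4, geometric multiplicity = 3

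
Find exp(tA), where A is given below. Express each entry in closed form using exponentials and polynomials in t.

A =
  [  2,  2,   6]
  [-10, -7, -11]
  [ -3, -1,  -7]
e^{tA} =
  [-t^2*exp(-4*t) + 6*t*exp(-4*t) + exp(-4*t), 2*t*exp(-4*t), -2*t^2*exp(-4*t) + 6*t*exp(-4*t)]
  [3*t^2*exp(-4*t)/2 - 10*t*exp(-4*t), -3*t*exp(-4*t) + exp(-4*t), 3*t^2*exp(-4*t) - 11*t*exp(-4*t)]
  [t^2*exp(-4*t)/2 - 3*t*exp(-4*t), -t*exp(-4*t), t^2*exp(-4*t) - 3*t*exp(-4*t) + exp(-4*t)]

Strategy: write A = P · J · P⁻¹ where J is a Jordan canonical form, so e^{tA} = P · e^{tJ} · P⁻¹, and e^{tJ} can be computed block-by-block.

A has Jordan form
J =
  [-4,  1,  0]
  [ 0, -4,  1]
  [ 0,  0, -4]
(up to reordering of blocks).

Per-block formulas:
  For a 3×3 Jordan block J_3(-4): exp(t · J_3(-4)) = e^(-4t)·(I + t·N + (t^2/2)·N^2), where N is the 3×3 nilpotent shift.

After assembling e^{tJ} and conjugating by P, we get:

e^{tA} =
  [-t^2*exp(-4*t) + 6*t*exp(-4*t) + exp(-4*t), 2*t*exp(-4*t), -2*t^2*exp(-4*t) + 6*t*exp(-4*t)]
  [3*t^2*exp(-4*t)/2 - 10*t*exp(-4*t), -3*t*exp(-4*t) + exp(-4*t), 3*t^2*exp(-4*t) - 11*t*exp(-4*t)]
  [t^2*exp(-4*t)/2 - 3*t*exp(-4*t), -t*exp(-4*t), t^2*exp(-4*t) - 3*t*exp(-4*t) + exp(-4*t)]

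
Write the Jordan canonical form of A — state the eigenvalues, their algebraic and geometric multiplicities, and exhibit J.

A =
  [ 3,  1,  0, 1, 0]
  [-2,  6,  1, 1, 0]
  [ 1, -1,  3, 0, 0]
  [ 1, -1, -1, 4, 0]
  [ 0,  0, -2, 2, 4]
J_2(4) ⊕ J_2(4) ⊕ J_1(4)

The characteristic polynomial is
  det(x·I − A) = x^5 - 20*x^4 + 160*x^3 - 640*x^2 + 1280*x - 1024 = (x - 4)^5

Eigenvalues and multiplicities (the geometric multiplicity of λ is n − rank(A − λI), which equals the number of Jordan blocks for λ):
  λ = 4: algebraic multiplicity = 5, geometric multiplicity = 3

Determining the block sizes for each eigenvalue:
  λ = 4: with am = 5 and gm = 3, the partition is not yet determined (e.g. several partitions of 5 into 3 parts exist). Let N = A − (4)·I. Computing rank(N^1) = 2, rank(N^2) = 0; the number of blocks of size ≥ j is rank(N^{j−1}) − rank(N^j), giving [3, 2]. So we have 2 block(s) of size 2, 1 block(s) of size 1 → block sizes [2, 2, 1]

Assembling the blocks gives a Jordan form
J =
  [4, 1, 0, 0, 0]
  [0, 4, 0, 0, 0]
  [0, 0, 4, 1, 0]
  [0, 0, 0, 4, 0]
  [0, 0, 0, 0, 4]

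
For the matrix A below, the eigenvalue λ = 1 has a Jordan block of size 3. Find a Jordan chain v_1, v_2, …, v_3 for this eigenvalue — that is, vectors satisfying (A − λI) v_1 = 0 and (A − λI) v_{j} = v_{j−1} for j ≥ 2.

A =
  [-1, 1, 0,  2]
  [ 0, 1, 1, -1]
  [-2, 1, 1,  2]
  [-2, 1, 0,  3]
A Jordan chain for λ = 1 of length 3:
v_1 = (1, 0, 1, 1)ᵀ
v_2 = (0, 1, 0, 0)ᵀ
v_3 = (0, 0, 1, 0)ᵀ

Let N = A − (1)·I. We want v_3 with N^3 v_3 = 0 but N^2 v_3 ≠ 0; then v_{j-1} := N · v_j for j = 3, …, 2.

Pick v_3 = (0, 0, 1, 0)ᵀ.
Then v_2 = N · v_3 = (0, 1, 0, 0)ᵀ.
Then v_1 = N · v_2 = (1, 0, 1, 1)ᵀ.

Sanity check: (A − (1)·I) v_1 = (0, 0, 0, 0)ᵀ = 0. ✓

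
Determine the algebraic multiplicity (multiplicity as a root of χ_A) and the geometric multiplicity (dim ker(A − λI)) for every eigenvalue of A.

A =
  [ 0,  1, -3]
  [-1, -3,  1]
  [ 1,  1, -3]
λ = -2: alg = 3, geom = 1

Step 1 — factor the characteristic polynomial to read off the algebraic multiplicities:
  χ_A(x) = (x + 2)^3

Step 2 — compute geometric multiplicities via the rank-nullity identity g(λ) = n − rank(A − λI):
  rank(A − (-2)·I) = 2, so dim ker(A − (-2)·I) = n − 2 = 1

Summary:
  λ = -2: algebraic multiplicity = 3, geometric multiplicity = 1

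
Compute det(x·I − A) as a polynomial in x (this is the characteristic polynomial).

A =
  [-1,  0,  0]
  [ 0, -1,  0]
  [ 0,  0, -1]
x^3 + 3*x^2 + 3*x + 1

Expanding det(x·I − A) (e.g. by cofactor expansion or by noting that A is similar to its Jordan form J, which has the same characteristic polynomial as A) gives
  χ_A(x) = x^3 + 3*x^2 + 3*x + 1
which factors as (x + 1)^3. The eigenvalues (with algebraic multiplicities) are λ = -1 with multiplicity 3.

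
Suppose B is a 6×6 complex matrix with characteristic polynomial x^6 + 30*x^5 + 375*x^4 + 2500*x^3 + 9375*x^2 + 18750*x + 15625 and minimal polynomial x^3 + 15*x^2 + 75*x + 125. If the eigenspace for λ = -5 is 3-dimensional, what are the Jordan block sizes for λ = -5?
Block sizes for λ = -5: [3, 2, 1]

Step 1 — from the characteristic polynomial, algebraic multiplicity of λ = -5 is 6. From dim ker(B − (-5)·I) = 3, there are exactly 3 Jordan blocks for λ = -5.
Step 2 — from the minimal polynomial, the factor (x + 5)^3 tells us the largest block for λ = -5 has size 3.
Step 3 — with total size 6, 3 blocks, and largest block 3, the block sizes (in nonincreasing order) are [3, 2, 1].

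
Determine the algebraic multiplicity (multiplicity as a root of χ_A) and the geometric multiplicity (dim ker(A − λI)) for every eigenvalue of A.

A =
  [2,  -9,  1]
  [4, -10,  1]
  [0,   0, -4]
λ = -4: alg = 3, geom = 1

Step 1 — factor the characteristic polynomial to read off the algebraic multiplicities:
  χ_A(x) = (x + 4)^3

Step 2 — compute geometric multiplicities via the rank-nullity identity g(λ) = n − rank(A − λI):
  rank(A − (-4)·I) = 2, so dim ker(A − (-4)·I) = n − 2 = 1

Summary:
  λ = -4: algebraic multiplicity = 3, geometric multiplicity = 1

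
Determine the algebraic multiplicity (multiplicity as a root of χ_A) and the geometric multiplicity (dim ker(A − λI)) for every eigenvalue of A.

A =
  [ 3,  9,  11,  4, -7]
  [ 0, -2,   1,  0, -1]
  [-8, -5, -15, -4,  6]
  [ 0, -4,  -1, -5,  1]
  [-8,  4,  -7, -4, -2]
λ = -5: alg = 4, geom = 2; λ = -1: alg = 1, geom = 1

Step 1 — factor the characteristic polynomial to read off the algebraic multiplicities:
  χ_A(x) = (x + 1)*(x + 5)^4

Step 2 — compute geometric multiplicities via the rank-nullity identity g(λ) = n − rank(A − λI):
  rank(A − (-5)·I) = 3, so dim ker(A − (-5)·I) = n − 3 = 2
  rank(A − (-1)·I) = 4, so dim ker(A − (-1)·I) = n − 4 = 1

Summary:
  λ = -5: algebraic multiplicity = 4, geometric multiplicity = 2
  λ = -1: algebraic multiplicity = 1, geometric multiplicity = 1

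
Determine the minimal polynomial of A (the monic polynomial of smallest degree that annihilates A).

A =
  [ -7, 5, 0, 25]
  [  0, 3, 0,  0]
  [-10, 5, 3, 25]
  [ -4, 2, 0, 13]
x^2 - 6*x + 9

The characteristic polynomial is χ_A(x) = (x - 3)^4, so the eigenvalues are known. The minimal polynomial is
  m_A(x) = Π_λ (x − λ)^{k_λ}
where k_λ is the size of the *largest* Jordan block for λ (equivalently, the smallest k with (A − λI)^k v = 0 for every generalised eigenvector v of λ).

  λ = 3: largest Jordan block has size 2, contributing (x − 3)^2

So m_A(x) = (x - 3)^2 = x^2 - 6*x + 9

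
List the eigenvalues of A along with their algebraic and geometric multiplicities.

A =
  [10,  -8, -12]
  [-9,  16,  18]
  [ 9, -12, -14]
λ = 4: alg = 3, geom = 2

Step 1 — factor the characteristic polynomial to read off the algebraic multiplicities:
  χ_A(x) = (x - 4)^3

Step 2 — compute geometric multiplicities via the rank-nullity identity g(λ) = n − rank(A − λI):
  rank(A − (4)·I) = 1, so dim ker(A − (4)·I) = n − 1 = 2

Summary:
  λ = 4: algebraic multiplicity = 3, geometric multiplicity = 2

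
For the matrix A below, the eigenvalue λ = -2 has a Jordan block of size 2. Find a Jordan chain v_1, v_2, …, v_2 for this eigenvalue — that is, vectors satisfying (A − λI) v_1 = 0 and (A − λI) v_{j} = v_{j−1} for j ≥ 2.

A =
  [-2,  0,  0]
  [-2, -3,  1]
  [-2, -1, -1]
A Jordan chain for λ = -2 of length 2:
v_1 = (0, -2, -2)ᵀ
v_2 = (1, 0, 0)ᵀ

Let N = A − (-2)·I. We want v_2 with N^2 v_2 = 0 but N^1 v_2 ≠ 0; then v_{j-1} := N · v_j for j = 2, …, 2.

Pick v_2 = (1, 0, 0)ᵀ.
Then v_1 = N · v_2 = (0, -2, -2)ᵀ.

Sanity check: (A − (-2)·I) v_1 = (0, 0, 0)ᵀ = 0. ✓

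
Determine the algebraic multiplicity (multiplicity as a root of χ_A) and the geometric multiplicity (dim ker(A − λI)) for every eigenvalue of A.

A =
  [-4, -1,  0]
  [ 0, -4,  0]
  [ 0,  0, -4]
λ = -4: alg = 3, geom = 2

Step 1 — factor the characteristic polynomial to read off the algebraic multiplicities:
  χ_A(x) = (x + 4)^3

Step 2 — compute geometric multiplicities via the rank-nullity identity g(λ) = n − rank(A − λI):
  rank(A − (-4)·I) = 1, so dim ker(A − (-4)·I) = n − 1 = 2

Summary:
  λ = -4: algebraic multiplicity = 3, geometric multiplicity = 2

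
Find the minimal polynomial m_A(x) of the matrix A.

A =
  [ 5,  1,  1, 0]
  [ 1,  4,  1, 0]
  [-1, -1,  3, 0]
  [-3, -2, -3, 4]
x^3 - 12*x^2 + 48*x - 64

The characteristic polynomial is χ_A(x) = (x - 4)^4, so the eigenvalues are known. The minimal polynomial is
  m_A(x) = Π_λ (x − λ)^{k_λ}
where k_λ is the size of the *largest* Jordan block for λ (equivalently, the smallest k with (A − λI)^k v = 0 for every generalised eigenvector v of λ).

  λ = 4: largest Jordan block has size 3, contributing (x − 4)^3

So m_A(x) = (x - 4)^3 = x^3 - 12*x^2 + 48*x - 64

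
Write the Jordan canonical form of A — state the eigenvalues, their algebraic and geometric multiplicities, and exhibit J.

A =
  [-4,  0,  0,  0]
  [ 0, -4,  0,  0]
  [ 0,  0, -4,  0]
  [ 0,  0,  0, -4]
J_1(-4) ⊕ J_1(-4) ⊕ J_1(-4) ⊕ J_1(-4)

The characteristic polynomial is
  det(x·I − A) = x^4 + 16*x^3 + 96*x^2 + 256*x + 256 = (x + 4)^4

Eigenvalues and multiplicities (the geometric multiplicity of λ is n − rank(A − λI), which equals the number of Jordan blocks for λ):
  λ = -4: algebraic multiplicity = 4, geometric multiplicity = 4

Determining the block sizes for each eigenvalue:
  λ = -4: gm = am = 4, so every block has size 1 → block sizes [1, 1, 1, 1]

Assembling the blocks gives a Jordan form
J =
  [-4,  0,  0,  0]
  [ 0, -4,  0,  0]
  [ 0,  0, -4,  0]
  [ 0,  0,  0, -4]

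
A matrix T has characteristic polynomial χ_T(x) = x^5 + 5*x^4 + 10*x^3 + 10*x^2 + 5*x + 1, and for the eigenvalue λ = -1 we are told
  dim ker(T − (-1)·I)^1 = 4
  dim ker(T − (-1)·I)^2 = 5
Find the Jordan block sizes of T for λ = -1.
Block sizes for λ = -1: [2, 1, 1, 1]

From the dimensions of kernels of powers, the number of Jordan blocks of size at least j is d_j − d_{j−1} where d_j = dim ker(N^j) (with d_0 = 0). Computing the differences gives [4, 1].
The number of blocks of size exactly k is (#blocks of size ≥ k) − (#blocks of size ≥ k + 1), so the partition is: 3 block(s) of size 1, 1 block(s) of size 2.
In nonincreasing order the block sizes are [2, 1, 1, 1].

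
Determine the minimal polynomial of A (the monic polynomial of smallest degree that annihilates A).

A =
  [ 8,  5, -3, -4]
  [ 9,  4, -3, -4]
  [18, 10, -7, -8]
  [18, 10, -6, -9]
x^2 + 2*x + 1

The characteristic polynomial is χ_A(x) = (x + 1)^4, so the eigenvalues are known. The minimal polynomial is
  m_A(x) = Π_λ (x − λ)^{k_λ}
where k_λ is the size of the *largest* Jordan block for λ (equivalently, the smallest k with (A − λI)^k v = 0 for every generalised eigenvector v of λ).

  λ = -1: largest Jordan block has size 2, contributing (x + 1)^2

So m_A(x) = (x + 1)^2 = x^2 + 2*x + 1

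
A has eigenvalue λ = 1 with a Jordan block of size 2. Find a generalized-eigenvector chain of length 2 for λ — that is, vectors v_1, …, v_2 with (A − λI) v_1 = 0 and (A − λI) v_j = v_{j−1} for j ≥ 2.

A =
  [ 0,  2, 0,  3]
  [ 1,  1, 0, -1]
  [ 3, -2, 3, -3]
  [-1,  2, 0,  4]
A Jordan chain for λ = 1 of length 2:
v_1 = (-1, 1, 1, -1)ᵀ
v_2 = (1, 0, -1, 0)ᵀ

Let N = A − (1)·I. We want v_2 with N^2 v_2 = 0 but N^1 v_2 ≠ 0; then v_{j-1} := N · v_j for j = 2, …, 2.

Pick v_2 = (1, 0, -1, 0)ᵀ.
Then v_1 = N · v_2 = (-1, 1, 1, -1)ᵀ.

Sanity check: (A − (1)·I) v_1 = (0, 0, 0, 0)ᵀ = 0. ✓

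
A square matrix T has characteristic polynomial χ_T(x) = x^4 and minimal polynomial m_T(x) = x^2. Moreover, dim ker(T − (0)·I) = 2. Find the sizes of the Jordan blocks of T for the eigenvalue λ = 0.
Block sizes for λ = 0: [2, 2]

Step 1 — from the characteristic polynomial, algebraic multiplicity of λ = 0 is 4. From dim ker(T − (0)·I) = 2, there are exactly 2 Jordan blocks for λ = 0.
Step 2 — from the minimal polynomial, the factor (x − 0)^2 tells us the largest block for λ = 0 has size 2.
Step 3 — with total size 4, 2 blocks, and largest block 2, the block sizes (in nonincreasing order) are [2, 2].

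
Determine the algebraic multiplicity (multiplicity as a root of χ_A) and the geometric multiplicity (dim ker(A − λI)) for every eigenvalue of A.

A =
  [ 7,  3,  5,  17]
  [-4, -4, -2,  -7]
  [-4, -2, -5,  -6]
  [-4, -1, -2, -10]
λ = -3: alg = 4, geom = 2

Step 1 — factor the characteristic polynomial to read off the algebraic multiplicities:
  χ_A(x) = (x + 3)^4

Step 2 — compute geometric multiplicities via the rank-nullity identity g(λ) = n − rank(A − λI):
  rank(A − (-3)·I) = 2, so dim ker(A − (-3)·I) = n − 2 = 2

Summary:
  λ = -3: algebraic multiplicity = 4, geometric multiplicity = 2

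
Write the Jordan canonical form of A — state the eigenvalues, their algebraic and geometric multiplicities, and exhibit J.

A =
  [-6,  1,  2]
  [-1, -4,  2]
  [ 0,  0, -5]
J_2(-5) ⊕ J_1(-5)

The characteristic polynomial is
  det(x·I − A) = x^3 + 15*x^2 + 75*x + 125 = (x + 5)^3

Eigenvalues and multiplicities (the geometric multiplicity of λ is n − rank(A − λI), which equals the number of Jordan blocks for λ):
  λ = -5: algebraic multiplicity = 3, geometric multiplicity = 2

Determining the block sizes for each eigenvalue:
  λ = -5: 2 blocks summing to 3 forces exactly one block of size 2 and the rest size 1 → block sizes [2, 1]

Assembling the blocks gives a Jordan form
J =
  [-5,  1,  0]
  [ 0, -5,  0]
  [ 0,  0, -5]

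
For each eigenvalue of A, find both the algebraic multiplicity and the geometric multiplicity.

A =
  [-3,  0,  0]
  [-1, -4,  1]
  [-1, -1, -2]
λ = -3: alg = 3, geom = 2

Step 1 — factor the characteristic polynomial to read off the algebraic multiplicities:
  χ_A(x) = (x + 3)^3

Step 2 — compute geometric multiplicities via the rank-nullity identity g(λ) = n − rank(A − λI):
  rank(A − (-3)·I) = 1, so dim ker(A − (-3)·I) = n − 1 = 2

Summary:
  λ = -3: algebraic multiplicity = 3, geometric multiplicity = 2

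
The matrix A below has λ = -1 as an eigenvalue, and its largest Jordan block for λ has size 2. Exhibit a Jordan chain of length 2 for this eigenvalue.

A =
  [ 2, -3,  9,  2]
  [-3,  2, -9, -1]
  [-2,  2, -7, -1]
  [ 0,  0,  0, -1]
A Jordan chain for λ = -1 of length 2:
v_1 = (3, -3, -2, 0)ᵀ
v_2 = (1, 0, 0, 0)ᵀ

Let N = A − (-1)·I. We want v_2 with N^2 v_2 = 0 but N^1 v_2 ≠ 0; then v_{j-1} := N · v_j for j = 2, …, 2.

Pick v_2 = (1, 0, 0, 0)ᵀ.
Then v_1 = N · v_2 = (3, -3, -2, 0)ᵀ.

Sanity check: (A − (-1)·I) v_1 = (0, 0, 0, 0)ᵀ = 0. ✓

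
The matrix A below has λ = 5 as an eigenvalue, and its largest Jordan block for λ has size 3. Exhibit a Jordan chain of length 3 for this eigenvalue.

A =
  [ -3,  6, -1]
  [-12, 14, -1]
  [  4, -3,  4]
A Jordan chain for λ = 5 of length 3:
v_1 = (-12, -16, 0)ᵀ
v_2 = (-8, -12, 4)ᵀ
v_3 = (1, 0, 0)ᵀ

Let N = A − (5)·I. We want v_3 with N^3 v_3 = 0 but N^2 v_3 ≠ 0; then v_{j-1} := N · v_j for j = 3, …, 2.

Pick v_3 = (1, 0, 0)ᵀ.
Then v_2 = N · v_3 = (-8, -12, 4)ᵀ.
Then v_1 = N · v_2 = (-12, -16, 0)ᵀ.

Sanity check: (A − (5)·I) v_1 = (0, 0, 0)ᵀ = 0. ✓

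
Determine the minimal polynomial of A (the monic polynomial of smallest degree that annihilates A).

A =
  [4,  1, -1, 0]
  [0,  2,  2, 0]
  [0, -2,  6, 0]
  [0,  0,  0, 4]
x^2 - 8*x + 16

The characteristic polynomial is χ_A(x) = (x - 4)^4, so the eigenvalues are known. The minimal polynomial is
  m_A(x) = Π_λ (x − λ)^{k_λ}
where k_λ is the size of the *largest* Jordan block for λ (equivalently, the smallest k with (A − λI)^k v = 0 for every generalised eigenvector v of λ).

  λ = 4: largest Jordan block has size 2, contributing (x − 4)^2

So m_A(x) = (x - 4)^2 = x^2 - 8*x + 16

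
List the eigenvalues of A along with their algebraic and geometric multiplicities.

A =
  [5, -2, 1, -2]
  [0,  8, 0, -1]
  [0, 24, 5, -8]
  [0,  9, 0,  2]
λ = 5: alg = 4, geom = 2

Step 1 — factor the characteristic polynomial to read off the algebraic multiplicities:
  χ_A(x) = (x - 5)^4

Step 2 — compute geometric multiplicities via the rank-nullity identity g(λ) = n − rank(A − λI):
  rank(A − (5)·I) = 2, so dim ker(A − (5)·I) = n − 2 = 2

Summary:
  λ = 5: algebraic multiplicity = 4, geometric multiplicity = 2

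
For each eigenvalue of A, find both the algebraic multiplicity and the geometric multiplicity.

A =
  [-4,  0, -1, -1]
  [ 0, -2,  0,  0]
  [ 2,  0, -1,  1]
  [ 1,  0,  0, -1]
λ = -2: alg = 4, geom = 2

Step 1 — factor the characteristic polynomial to read off the algebraic multiplicities:
  χ_A(x) = (x + 2)^4

Step 2 — compute geometric multiplicities via the rank-nullity identity g(λ) = n − rank(A − λI):
  rank(A − (-2)·I) = 2, so dim ker(A − (-2)·I) = n − 2 = 2

Summary:
  λ = -2: algebraic multiplicity = 4, geometric multiplicity = 2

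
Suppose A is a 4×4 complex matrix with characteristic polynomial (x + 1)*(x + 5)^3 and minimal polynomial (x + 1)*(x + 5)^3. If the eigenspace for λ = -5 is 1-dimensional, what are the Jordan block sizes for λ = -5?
Block sizes for λ = -5: [3]

Step 1 — from the characteristic polynomial, algebraic multiplicity of λ = -5 is 3. From dim ker(A − (-5)·I) = 1, there are exactly 1 Jordan blocks for λ = -5.
Step 2 — from the minimal polynomial, the factor (x + 5)^3 tells us the largest block for λ = -5 has size 3.
Step 3 — with total size 3, 1 blocks, and largest block 3, the block sizes (in nonincreasing order) are [3].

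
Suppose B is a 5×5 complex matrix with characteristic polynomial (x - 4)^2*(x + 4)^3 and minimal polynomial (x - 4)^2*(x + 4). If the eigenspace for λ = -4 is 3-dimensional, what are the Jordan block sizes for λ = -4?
Block sizes for λ = -4: [1, 1, 1]

Step 1 — from the characteristic polynomial, algebraic multiplicity of λ = -4 is 3. From dim ker(B − (-4)·I) = 3, there are exactly 3 Jordan blocks for λ = -4.
Step 2 — from the minimal polynomial, the factor (x + 4) tells us the largest block for λ = -4 has size 1.
Step 3 — with total size 3, 3 blocks, and largest block 1, the block sizes (in nonincreasing order) are [1, 1, 1].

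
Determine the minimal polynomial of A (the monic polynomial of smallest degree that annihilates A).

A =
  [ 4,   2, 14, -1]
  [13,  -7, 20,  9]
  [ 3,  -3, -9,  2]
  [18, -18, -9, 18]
x^4 - 6*x^3 - 27*x^2 + 108*x + 324

The characteristic polynomial is χ_A(x) = (x - 6)^2*(x + 3)^2, so the eigenvalues are known. The minimal polynomial is
  m_A(x) = Π_λ (x − λ)^{k_λ}
where k_λ is the size of the *largest* Jordan block for λ (equivalently, the smallest k with (A − λI)^k v = 0 for every generalised eigenvector v of λ).

  λ = -3: largest Jordan block has size 2, contributing (x + 3)^2
  λ = 6: largest Jordan block has size 2, contributing (x − 6)^2

So m_A(x) = (x - 6)^2*(x + 3)^2 = x^4 - 6*x^3 - 27*x^2 + 108*x + 324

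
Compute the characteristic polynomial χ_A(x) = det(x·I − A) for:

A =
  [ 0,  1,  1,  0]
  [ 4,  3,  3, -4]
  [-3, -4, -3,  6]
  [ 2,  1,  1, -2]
x^4 + 2*x^3

Expanding det(x·I − A) (e.g. by cofactor expansion or by noting that A is similar to its Jordan form J, which has the same characteristic polynomial as A) gives
  χ_A(x) = x^4 + 2*x^3
which factors as x^3*(x + 2). The eigenvalues (with algebraic multiplicities) are λ = -2 with multiplicity 1, λ = 0 with multiplicity 3.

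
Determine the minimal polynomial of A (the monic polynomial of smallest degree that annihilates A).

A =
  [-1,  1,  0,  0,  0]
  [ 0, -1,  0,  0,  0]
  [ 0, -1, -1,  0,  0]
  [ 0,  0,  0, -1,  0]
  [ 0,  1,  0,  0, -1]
x^2 + 2*x + 1

The characteristic polynomial is χ_A(x) = (x + 1)^5, so the eigenvalues are known. The minimal polynomial is
  m_A(x) = Π_λ (x − λ)^{k_λ}
where k_λ is the size of the *largest* Jordan block for λ (equivalently, the smallest k with (A − λI)^k v = 0 for every generalised eigenvector v of λ).

  λ = -1: largest Jordan block has size 2, contributing (x + 1)^2

So m_A(x) = (x + 1)^2 = x^2 + 2*x + 1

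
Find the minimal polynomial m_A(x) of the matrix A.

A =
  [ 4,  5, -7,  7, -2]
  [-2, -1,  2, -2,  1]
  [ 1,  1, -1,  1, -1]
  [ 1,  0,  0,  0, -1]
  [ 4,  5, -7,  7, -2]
x^3

The characteristic polynomial is χ_A(x) = x^5, so the eigenvalues are known. The minimal polynomial is
  m_A(x) = Π_λ (x − λ)^{k_λ}
where k_λ is the size of the *largest* Jordan block for λ (equivalently, the smallest k with (A − λI)^k v = 0 for every generalised eigenvector v of λ).

  λ = 0: largest Jordan block has size 3, contributing (x − 0)^3

So m_A(x) = x^3 = x^3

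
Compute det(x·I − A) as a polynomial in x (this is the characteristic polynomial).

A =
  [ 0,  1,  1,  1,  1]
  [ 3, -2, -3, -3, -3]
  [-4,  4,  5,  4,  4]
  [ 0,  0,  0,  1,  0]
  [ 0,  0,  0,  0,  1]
x^5 - 5*x^4 + 10*x^3 - 10*x^2 + 5*x - 1

Expanding det(x·I − A) (e.g. by cofactor expansion or by noting that A is similar to its Jordan form J, which has the same characteristic polynomial as A) gives
  χ_A(x) = x^5 - 5*x^4 + 10*x^3 - 10*x^2 + 5*x - 1
which factors as (x - 1)^5. The eigenvalues (with algebraic multiplicities) are λ = 1 with multiplicity 5.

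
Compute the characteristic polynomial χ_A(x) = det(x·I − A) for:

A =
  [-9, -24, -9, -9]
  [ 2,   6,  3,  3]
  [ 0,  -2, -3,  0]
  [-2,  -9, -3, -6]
x^4 + 12*x^3 + 54*x^2 + 108*x + 81

Expanding det(x·I − A) (e.g. by cofactor expansion or by noting that A is similar to its Jordan form J, which has the same characteristic polynomial as A) gives
  χ_A(x) = x^4 + 12*x^3 + 54*x^2 + 108*x + 81
which factors as (x + 3)^4. The eigenvalues (with algebraic multiplicities) are λ = -3 with multiplicity 4.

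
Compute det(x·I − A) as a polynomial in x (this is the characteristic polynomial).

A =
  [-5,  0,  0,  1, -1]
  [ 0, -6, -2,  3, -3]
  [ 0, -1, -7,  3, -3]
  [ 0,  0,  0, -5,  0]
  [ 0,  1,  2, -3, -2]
x^5 + 25*x^4 + 250*x^3 + 1250*x^2 + 3125*x + 3125

Expanding det(x·I − A) (e.g. by cofactor expansion or by noting that A is similar to its Jordan form J, which has the same characteristic polynomial as A) gives
  χ_A(x) = x^5 + 25*x^4 + 250*x^3 + 1250*x^2 + 3125*x + 3125
which factors as (x + 5)^5. The eigenvalues (with algebraic multiplicities) are λ = -5 with multiplicity 5.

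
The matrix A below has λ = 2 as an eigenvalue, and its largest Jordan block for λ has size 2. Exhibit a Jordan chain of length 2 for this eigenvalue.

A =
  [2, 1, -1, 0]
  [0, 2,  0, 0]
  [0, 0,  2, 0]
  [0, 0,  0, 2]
A Jordan chain for λ = 2 of length 2:
v_1 = (1, 0, 0, 0)ᵀ
v_2 = (0, 1, 0, 0)ᵀ

Let N = A − (2)·I. We want v_2 with N^2 v_2 = 0 but N^1 v_2 ≠ 0; then v_{j-1} := N · v_j for j = 2, …, 2.

Pick v_2 = (0, 1, 0, 0)ᵀ.
Then v_1 = N · v_2 = (1, 0, 0, 0)ᵀ.

Sanity check: (A − (2)·I) v_1 = (0, 0, 0, 0)ᵀ = 0. ✓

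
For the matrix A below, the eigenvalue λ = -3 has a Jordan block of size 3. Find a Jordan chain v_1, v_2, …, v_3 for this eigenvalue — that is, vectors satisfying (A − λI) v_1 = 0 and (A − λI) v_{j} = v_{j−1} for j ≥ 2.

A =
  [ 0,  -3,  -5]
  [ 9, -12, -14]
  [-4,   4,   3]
A Jordan chain for λ = -3 of length 3:
v_1 = (2, 2, 0)ᵀ
v_2 = (3, 9, -4)ᵀ
v_3 = (1, 0, 0)ᵀ

Let N = A − (-3)·I. We want v_3 with N^3 v_3 = 0 but N^2 v_3 ≠ 0; then v_{j-1} := N · v_j for j = 3, …, 2.

Pick v_3 = (1, 0, 0)ᵀ.
Then v_2 = N · v_3 = (3, 9, -4)ᵀ.
Then v_1 = N · v_2 = (2, 2, 0)ᵀ.

Sanity check: (A − (-3)·I) v_1 = (0, 0, 0)ᵀ = 0. ✓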